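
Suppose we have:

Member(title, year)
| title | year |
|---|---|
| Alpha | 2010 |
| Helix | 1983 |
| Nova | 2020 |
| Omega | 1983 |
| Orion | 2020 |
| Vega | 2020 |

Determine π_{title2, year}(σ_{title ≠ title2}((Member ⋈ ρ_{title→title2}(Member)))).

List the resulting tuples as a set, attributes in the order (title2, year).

ρ[title→title2]: schema becomes (title2, year); tuples unchanged.
Member ⋈ ρ_{title→title2}(Member) (natural join on year): {(Alpha, 2010, Alpha), (Helix, 1983, Helix), (Helix, 1983, Omega), (Nova, 2020, Nova), (Nova, 2020, Orion), (Nova, 2020, Vega), (Omega, 1983, Helix), (Omega, 1983, Omega), (Orion, 2020, Nova), (Orion, 2020, Orion), (Orion, 2020, Vega), (Vega, 2020, Nova), (Vega, 2020, Orion), (Vega, 2020, Vega)}
Apply σ_{title ≠ title2}; surviving tuples: {(Helix, 1983, Omega), (Nova, 2020, Orion), (Nova, 2020, Vega), (Omega, 1983, Helix), (Orion, 2020, Nova), (Orion, 2020, Vega), (Vega, 2020, Nova), (Vega, 2020, Orion)}
π[title2, year]: project onto (title2, year) (3 duplicate(s) eliminated) → {(Helix, 1983), (Nova, 2020), (Omega, 1983), (Orion, 2020), (Vega, 2020)}

{(Helix, 1983), (Nova, 2020), (Omega, 1983), (Orion, 2020), (Vega, 2020)}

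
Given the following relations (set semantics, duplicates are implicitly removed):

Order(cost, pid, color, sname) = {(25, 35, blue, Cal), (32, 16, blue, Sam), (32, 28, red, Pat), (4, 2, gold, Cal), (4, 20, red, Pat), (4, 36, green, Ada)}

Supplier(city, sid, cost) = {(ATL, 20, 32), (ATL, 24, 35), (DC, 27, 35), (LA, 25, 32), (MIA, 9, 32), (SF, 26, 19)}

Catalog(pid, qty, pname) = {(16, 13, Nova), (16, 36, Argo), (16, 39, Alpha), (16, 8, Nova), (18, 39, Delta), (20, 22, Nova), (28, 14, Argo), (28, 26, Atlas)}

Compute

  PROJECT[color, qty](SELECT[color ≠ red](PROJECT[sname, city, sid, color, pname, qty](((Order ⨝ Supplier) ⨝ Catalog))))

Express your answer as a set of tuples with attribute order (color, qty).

Joining Order and Supplier on cost yields {(32, 16, blue, Sam, ATL, 20), (32, 16, blue, Sam, LA, 25), (32, 16, blue, Sam, MIA, 9), (32, 28, red, Pat, ATL, 20), (32, 28, red, Pat, LA, 25), (32, 28, red, Pat, MIA, 9)}.
Joining (Order ⨝ Supplier) and Catalog on pid yields {(32, 16, blue, Sam, ATL, 20, 13, Nova), (32, 16, blue, Sam, ATL, 20, 36, Argo), (32, 16, blue, Sam, ATL, 20, 39, Alpha), (32, 16, blue, Sam, ATL, 20, 8, Nova), (32, 16, blue, Sam, LA, 25, 13, Nova), (32, 16, blue, Sam, LA, 25, 36, Argo), (32, 16, blue, Sam, LA, 25, 39, Alpha), (32, 16, blue, Sam, LA, 25, 8, Nova), (32, 16, blue, Sam, MIA, 9, 13, Nova), (32, 16, blue, Sam, MIA, 9, 36, Argo), (32, 16, blue, Sam, MIA, 9, 39, Alpha), (32, 16, blue, Sam, MIA, 9, 8, Nova), (32, 28, red, Pat, ATL, 20, 14, Argo), (32, 28, red, Pat, ATL, 20, 26, Atlas), (32, 28, red, Pat, LA, 25, 14, Argo), (32, 28, red, Pat, LA, 25, 26, Atlas), (32, 28, red, Pat, MIA, 9, 14, Argo), (32, 28, red, Pat, MIA, 9, 26, Atlas)}.
Keep only column(s) sname, city, sid, color, pname, qty: {(Pat, ATL, 20, red, Argo, 14), (Pat, ATL, 20, red, Atlas, 26), (Pat, LA, 25, red, Argo, 14), (Pat, LA, 25, red, Atlas, 26), (Pat, MIA, 9, red, Argo, 14), (Pat, MIA, 9, red, Atlas, 26), (Sam, ATL, 20, blue, Alpha, 39), (Sam, ATL, 20, blue, Argo, 36), (Sam, ATL, 20, blue, Nova, 13), (Sam, ATL, 20, blue, Nova, 8), (Sam, LA, 25, blue, Alpha, 39), (Sam, LA, 25, blue, Argo, 36), (Sam, LA, 25, blue, Nova, 13), (Sam, LA, 25, blue, Nova, 8), (Sam, MIA, 9, blue, Alpha, 39), (Sam, MIA, 9, blue, Argo, 36), (Sam, MIA, 9, blue, Nova, 13), (Sam, MIA, 9, blue, Nova, 8)}
Apply σ_{color ≠ red}; surviving tuples: {(Sam, ATL, 20, blue, Alpha, 39), (Sam, ATL, 20, blue, Argo, 36), (Sam, ATL, 20, blue, Nova, 13), (Sam, ATL, 20, blue, Nova, 8), (Sam, LA, 25, blue, Alpha, 39), (Sam, LA, 25, blue, Argo, 36), (Sam, LA, 25, blue, Nova, 13), (Sam, LA, 25, blue, Nova, 8), (Sam, MIA, 9, blue, Alpha, 39), (Sam, MIA, 9, blue, Argo, 36), (Sam, MIA, 9, blue, Nova, 13), (Sam, MIA, 9, blue, Nova, 8)}
Keep only column(s) color, qty (8 duplicate(s) eliminated): {(blue, 13), (blue, 36), (blue, 39), (blue, 8)}

{(blue, 13), (blue, 36), (blue, 39), (blue, 8)}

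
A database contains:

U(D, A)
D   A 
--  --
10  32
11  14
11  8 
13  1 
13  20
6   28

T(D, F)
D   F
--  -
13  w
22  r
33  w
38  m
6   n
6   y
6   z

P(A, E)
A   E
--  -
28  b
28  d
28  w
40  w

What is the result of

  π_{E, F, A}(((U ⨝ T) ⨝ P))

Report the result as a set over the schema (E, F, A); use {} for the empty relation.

{(b, n, 28), (b, y, 28), (b, z, 28), (d, n, 28), (d, y, 28), (d, z, 28), (w, n, 28), (w, y, 28), (w, z, 28)}

U ⋈ T (natural join on D): {(13, 1, w), (13, 20, w), (6, 28, n), (6, 28, y), (6, 28, z)}
(U ⨝ T) ⋈ P (natural join on A): {(6, 28, n, b), (6, 28, n, d), (6, 28, n, w), (6, 28, y, b), (6, 28, y, d), (6, 28, y, w), (6, 28, z, b), (6, 28, z, d), (6, 28, z, w)}
π[E, F, A]: project onto (E, F, A) → {(b, n, 28), (b, y, 28), (b, z, 28), (d, n, 28), (d, y, 28), (d, z, 28), (w, n, 28), (w, y, 28), (w, z, 28)}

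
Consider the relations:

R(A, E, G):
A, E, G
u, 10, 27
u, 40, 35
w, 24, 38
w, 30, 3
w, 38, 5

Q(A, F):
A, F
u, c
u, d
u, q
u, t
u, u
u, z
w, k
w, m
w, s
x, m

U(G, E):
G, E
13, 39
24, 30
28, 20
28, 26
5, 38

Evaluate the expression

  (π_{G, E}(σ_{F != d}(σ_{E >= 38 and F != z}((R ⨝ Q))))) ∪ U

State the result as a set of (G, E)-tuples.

R ⋈ Q (natural join on A): {(u, 10, 27, c), (u, 10, 27, d), (u, 10, 27, q), (u, 10, 27, t), (u, 10, 27, u), (u, 10, 27, z), (u, 40, 35, c), (u, 40, 35, d), (u, 40, 35, q), (u, 40, 35, t), (u, 40, 35, u), (u, 40, 35, z), (w, 24, 38, k), (w, 24, 38, m), (w, 24, 38, s), (w, 30, 3, k), (w, 30, 3, m), (w, 30, 3, s), (w, 38, 5, k), (w, 38, 5, m), (w, 38, 5, s)}
σ[E >= 38 and F != z]: keep tuples satisfying E >= 38 and F != z → {(u, 40, 35, c), (u, 40, 35, d), (u, 40, 35, q), (u, 40, 35, t), (u, 40, 35, u), (w, 38, 5, k), (w, 38, 5, m), (w, 38, 5, s)}
σ[F != d]: keep tuples satisfying F != d → {(u, 40, 35, c), (u, 40, 35, q), (u, 40, 35, t), (u, 40, 35, u), (w, 38, 5, k), (w, 38, 5, m), (w, 38, 5, s)}
π[G, E]: project onto (G, E) (5 duplicate(s) eliminated) → {(35, 40), (5, 38)}
Set union of the two operands is {(13, 39), (24, 30), (28, 20), (28, 26), (35, 40), (5, 38)}.

{(13, 39), (24, 30), (28, 20), (28, 26), (35, 40), (5, 38)}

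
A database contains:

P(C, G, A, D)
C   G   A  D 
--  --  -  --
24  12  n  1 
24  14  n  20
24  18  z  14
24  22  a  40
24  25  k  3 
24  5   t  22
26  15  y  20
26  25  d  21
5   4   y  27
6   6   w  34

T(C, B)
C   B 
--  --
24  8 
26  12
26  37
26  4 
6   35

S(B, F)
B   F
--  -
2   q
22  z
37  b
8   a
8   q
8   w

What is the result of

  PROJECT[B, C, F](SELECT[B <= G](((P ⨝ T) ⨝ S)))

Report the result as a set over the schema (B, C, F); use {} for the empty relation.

{(8, 24, a), (8, 24, q), (8, 24, w)}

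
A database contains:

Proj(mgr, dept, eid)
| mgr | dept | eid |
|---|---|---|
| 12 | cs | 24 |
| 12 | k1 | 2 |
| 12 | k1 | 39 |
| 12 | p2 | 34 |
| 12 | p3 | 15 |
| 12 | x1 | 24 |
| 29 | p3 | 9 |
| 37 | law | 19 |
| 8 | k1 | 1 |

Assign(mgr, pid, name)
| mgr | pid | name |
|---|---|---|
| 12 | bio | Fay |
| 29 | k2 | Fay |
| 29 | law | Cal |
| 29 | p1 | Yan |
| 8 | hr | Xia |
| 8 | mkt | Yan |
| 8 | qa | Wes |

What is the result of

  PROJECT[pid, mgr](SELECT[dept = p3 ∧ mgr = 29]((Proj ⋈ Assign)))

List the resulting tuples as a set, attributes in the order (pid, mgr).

Natural join on mgr: {(12, cs, 24, bio, Fay), (12, k1, 2, bio, Fay), (12, k1, 39, bio, Fay), (12, p2, 34, bio, Fay), (12, p3, 15, bio, Fay), (12, x1, 24, bio, Fay), (29, p3, 9, k2, Fay), (29, p3, 9, law, Cal), (29, p3, 9, p1, Yan), (8, k1, 1, hr, Xia), (8, k1, 1, mkt, Yan), (8, k1, 1, qa, Wes)}
Filtering on dept = p3 ∧ mgr = 29 leaves {(29, p3, 9, k2, Fay), (29, p3, 9, law, Cal), (29, p3, 9, p1, Yan)}.
π_{pid, mgr} gives {(k2, 29), (law, 29), (p1, 29)}.

{(k2, 29), (law, 29), (p1, 29)}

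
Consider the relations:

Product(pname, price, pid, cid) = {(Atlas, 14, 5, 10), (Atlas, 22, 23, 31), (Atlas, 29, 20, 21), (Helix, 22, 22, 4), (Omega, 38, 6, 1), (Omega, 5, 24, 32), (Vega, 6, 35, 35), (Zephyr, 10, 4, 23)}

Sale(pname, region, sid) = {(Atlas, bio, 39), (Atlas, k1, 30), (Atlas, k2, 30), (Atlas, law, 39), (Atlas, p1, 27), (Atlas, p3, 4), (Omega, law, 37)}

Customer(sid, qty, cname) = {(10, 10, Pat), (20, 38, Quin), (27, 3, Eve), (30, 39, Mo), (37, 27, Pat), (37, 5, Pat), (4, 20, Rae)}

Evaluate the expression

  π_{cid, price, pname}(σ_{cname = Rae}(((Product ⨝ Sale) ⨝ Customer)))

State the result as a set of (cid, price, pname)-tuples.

{(10, 14, Atlas), (21, 29, Atlas), (31, 22, Atlas)}

Product ⋈ Sale (natural join on pname): {(Atlas, 14, 5, 10, bio, 39), (Atlas, 14, 5, 10, k1, 30), (Atlas, 14, 5, 10, k2, 30), (Atlas, 14, 5, 10, law, 39), (Atlas, 14, 5, 10, p1, 27), (Atlas, 14, 5, 10, p3, 4), (Atlas, 22, 23, 31, bio, 39), (Atlas, 22, 23, 31, k1, 30), (Atlas, 22, 23, 31, k2, 30), (Atlas, 22, 23, 31, law, 39), (Atlas, 22, 23, 31, p1, 27), (Atlas, 22, 23, 31, p3, 4), (Atlas, 29, 20, 21, bio, 39), (Atlas, 29, 20, 21, k1, 30), (Atlas, 29, 20, 21, k2, 30), (Atlas, 29, 20, 21, law, 39), (Atlas, 29, 20, 21, p1, 27), (Atlas, 29, 20, 21, p3, 4), (Omega, 38, 6, 1, law, 37), (Omega, 5, 24, 32, law, 37)}
(Product ⨝ Sale) ⋈ Customer (natural join on sid): {(Atlas, 14, 5, 10, k1, 30, 39, Mo), (Atlas, 14, 5, 10, k2, 30, 39, Mo), (Atlas, 14, 5, 10, p1, 27, 3, Eve), (Atlas, 14, 5, 10, p3, 4, 20, Rae), (Atlas, 22, 23, 31, k1, 30, 39, Mo), (Atlas, 22, 23, 31, k2, 30, 39, Mo), (Atlas, 22, 23, 31, p1, 27, 3, Eve), (Atlas, 22, 23, 31, p3, 4, 20, Rae), (Atlas, 29, 20, 21, k1, 30, 39, Mo), (Atlas, 29, 20, 21, k2, 30, 39, Mo), (Atlas, 29, 20, 21, p1, 27, 3, Eve), (Atlas, 29, 20, 21, p3, 4, 20, Rae), (Omega, 38, 6, 1, law, 37, 27, Pat), (Omega, 38, 6, 1, law, 37, 5, Pat), (Omega, 5, 24, 32, law, 37, 27, Pat), (Omega, 5, 24, 32, law, 37, 5, Pat)}
Selection cname = Rae: {(Atlas, 14, 5, 10, p3, 4, 20, Rae), (Atlas, 22, 23, 31, p3, 4, 20, Rae), (Atlas, 29, 20, 21, p3, 4, 20, Rae)}
π_{cid, price, pname} gives {(10, 14, Atlas), (21, 29, Atlas), (31, 22, Atlas)}.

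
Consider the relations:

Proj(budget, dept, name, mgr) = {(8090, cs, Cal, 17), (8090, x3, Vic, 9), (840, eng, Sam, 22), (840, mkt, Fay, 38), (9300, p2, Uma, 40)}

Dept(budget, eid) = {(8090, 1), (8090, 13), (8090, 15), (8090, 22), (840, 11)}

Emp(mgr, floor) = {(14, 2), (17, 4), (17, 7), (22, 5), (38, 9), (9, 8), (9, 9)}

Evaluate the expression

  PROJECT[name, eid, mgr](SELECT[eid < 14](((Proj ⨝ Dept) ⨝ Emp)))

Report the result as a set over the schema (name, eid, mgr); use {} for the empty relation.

{(Cal, 1, 17), (Cal, 13, 17), (Fay, 11, 38), (Sam, 11, 22), (Vic, 1, 9), (Vic, 13, 9)}

Natural join on budget: {(8090, cs, Cal, 17, 1), (8090, cs, Cal, 17, 13), (8090, cs, Cal, 17, 15), (8090, cs, Cal, 17, 22), (8090, x3, Vic, 9, 1), (8090, x3, Vic, 9, 13), (8090, x3, Vic, 9, 15), (8090, x3, Vic, 9, 22), (840, eng, Sam, 22, 11), (840, mkt, Fay, 38, 11)}
Natural join on mgr: {(8090, cs, Cal, 17, 1, 4), (8090, cs, Cal, 17, 1, 7), (8090, cs, Cal, 17, 13, 4), (8090, cs, Cal, 17, 13, 7), (8090, cs, Cal, 17, 15, 4), (8090, cs, Cal, 17, 15, 7), (8090, cs, Cal, 17, 22, 4), (8090, cs, Cal, 17, 22, 7), (8090, x3, Vic, 9, 1, 8), (8090, x3, Vic, 9, 1, 9), (8090, x3, Vic, 9, 13, 8), (8090, x3, Vic, 9, 13, 9), (8090, x3, Vic, 9, 15, 8), (8090, x3, Vic, 9, 15, 9), (8090, x3, Vic, 9, 22, 8), (8090, x3, Vic, 9, 22, 9), (840, eng, Sam, 22, 11, 5), (840, mkt, Fay, 38, 11, 9)}
Selection eid < 14: {(8090, cs, Cal, 17, 1, 4), (8090, cs, Cal, 17, 1, 7), (8090, cs, Cal, 17, 13, 4), (8090, cs, Cal, 17, 13, 7), (8090, x3, Vic, 9, 1, 8), (8090, x3, Vic, 9, 1, 9), (8090, x3, Vic, 9, 13, 8), (8090, x3, Vic, 9, 13, 9), (840, eng, Sam, 22, 11, 5), (840, mkt, Fay, 38, 11, 9)}
π_{name, eid, mgr} gives {(Cal, 1, 17), (Cal, 13, 17), (Fay, 11, 38), (Sam, 11, 22), (Vic, 1, 9), (Vic, 13, 9)} (4 duplicate(s) eliminated).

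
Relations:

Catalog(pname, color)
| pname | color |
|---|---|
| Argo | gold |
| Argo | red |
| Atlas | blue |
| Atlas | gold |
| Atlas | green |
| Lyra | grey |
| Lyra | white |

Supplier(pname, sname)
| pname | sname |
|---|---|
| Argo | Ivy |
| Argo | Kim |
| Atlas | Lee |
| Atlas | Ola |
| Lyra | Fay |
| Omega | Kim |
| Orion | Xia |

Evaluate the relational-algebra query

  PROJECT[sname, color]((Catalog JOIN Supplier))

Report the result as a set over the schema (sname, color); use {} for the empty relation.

Catalog ⋈ Supplier (natural join on pname): {(Argo, gold, Ivy), (Argo, gold, Kim), (Argo, red, Ivy), (Argo, red, Kim), (Atlas, blue, Lee), (Atlas, blue, Ola), (Atlas, gold, Lee), (Atlas, gold, Ola), (Atlas, green, Lee), (Atlas, green, Ola), (Lyra, grey, Fay), (Lyra, white, Fay)}
Keep only column(s) sname, color: {(Fay, grey), (Fay, white), (Ivy, gold), (Ivy, red), (Kim, gold), (Kim, red), (Lee, blue), (Lee, gold), (Lee, green), (Ola, blue), (Ola, gold), (Ola, green)}

{(Fay, grey), (Fay, white), (Ivy, gold), (Ivy, red), (Kim, gold), (Kim, red), (Lee, blue), (Lee, gold), (Lee, green), (Ola, blue), (Ola, gold), (Ola, green)}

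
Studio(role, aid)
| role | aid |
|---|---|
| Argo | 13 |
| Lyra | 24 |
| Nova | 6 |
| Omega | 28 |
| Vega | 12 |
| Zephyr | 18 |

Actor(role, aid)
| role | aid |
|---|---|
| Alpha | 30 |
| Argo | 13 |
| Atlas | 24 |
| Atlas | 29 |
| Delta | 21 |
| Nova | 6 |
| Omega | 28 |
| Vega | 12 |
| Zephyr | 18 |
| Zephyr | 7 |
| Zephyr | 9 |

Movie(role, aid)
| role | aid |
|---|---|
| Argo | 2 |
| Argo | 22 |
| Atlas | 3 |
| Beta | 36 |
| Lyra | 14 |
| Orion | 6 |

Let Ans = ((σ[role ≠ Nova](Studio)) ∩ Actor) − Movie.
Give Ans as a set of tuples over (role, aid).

Apply σ_{role ≠ Nova}; surviving tuples: {(Argo, 13), (Lyra, 24), (Omega, 28), (Vega, 12), (Zephyr, 18)}
Set intersection of the two operands is {(Argo, 13), (Omega, 28), (Vega, 12), (Zephyr, 18)}.
Set difference of the two operands is {(Argo, 13), (Omega, 28), (Vega, 12), (Zephyr, 18)}.

{(Argo, 13), (Omega, 28), (Vega, 12), (Zephyr, 18)}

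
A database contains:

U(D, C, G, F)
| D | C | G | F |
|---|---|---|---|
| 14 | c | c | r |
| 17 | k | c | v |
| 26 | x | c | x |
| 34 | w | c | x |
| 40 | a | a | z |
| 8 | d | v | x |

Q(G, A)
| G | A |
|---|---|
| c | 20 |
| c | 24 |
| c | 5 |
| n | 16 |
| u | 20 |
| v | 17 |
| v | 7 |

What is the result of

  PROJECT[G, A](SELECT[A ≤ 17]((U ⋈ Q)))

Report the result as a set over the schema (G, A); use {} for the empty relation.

{(c, 5), (v, 17), (v, 7)}

Natural join on G: {(14, c, c, r, 20), (14, c, c, r, 24), (14, c, c, r, 5), (17, k, c, v, 20), (17, k, c, v, 24), (17, k, c, v, 5), (26, x, c, x, 20), (26, x, c, x, 24), (26, x, c, x, 5), (34, w, c, x, 20), (34, w, c, x, 24), (34, w, c, x, 5), (8, d, v, x, 17), (8, d, v, x, 7)}
Selection A ≤ 17: {(14, c, c, r, 5), (17, k, c, v, 5), (26, x, c, x, 5), (34, w, c, x, 5), (8, d, v, x, 17), (8, d, v, x, 7)}
Keep only column(s) G, A (3 duplicate(s) eliminated): {(c, 5), (v, 17), (v, 7)}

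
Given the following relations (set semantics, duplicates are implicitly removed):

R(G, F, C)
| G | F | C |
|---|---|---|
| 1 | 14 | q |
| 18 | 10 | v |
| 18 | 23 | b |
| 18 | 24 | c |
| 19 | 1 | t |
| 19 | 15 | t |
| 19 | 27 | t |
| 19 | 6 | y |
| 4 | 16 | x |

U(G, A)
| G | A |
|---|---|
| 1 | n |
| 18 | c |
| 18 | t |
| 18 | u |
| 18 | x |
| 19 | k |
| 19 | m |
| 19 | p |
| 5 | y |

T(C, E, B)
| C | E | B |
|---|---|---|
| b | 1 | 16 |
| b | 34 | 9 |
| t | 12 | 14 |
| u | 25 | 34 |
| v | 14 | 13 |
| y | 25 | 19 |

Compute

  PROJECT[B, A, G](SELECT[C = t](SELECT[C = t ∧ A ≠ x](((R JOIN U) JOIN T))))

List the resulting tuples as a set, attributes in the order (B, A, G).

{(14, k, 19), (14, m, 19), (14, p, 19)}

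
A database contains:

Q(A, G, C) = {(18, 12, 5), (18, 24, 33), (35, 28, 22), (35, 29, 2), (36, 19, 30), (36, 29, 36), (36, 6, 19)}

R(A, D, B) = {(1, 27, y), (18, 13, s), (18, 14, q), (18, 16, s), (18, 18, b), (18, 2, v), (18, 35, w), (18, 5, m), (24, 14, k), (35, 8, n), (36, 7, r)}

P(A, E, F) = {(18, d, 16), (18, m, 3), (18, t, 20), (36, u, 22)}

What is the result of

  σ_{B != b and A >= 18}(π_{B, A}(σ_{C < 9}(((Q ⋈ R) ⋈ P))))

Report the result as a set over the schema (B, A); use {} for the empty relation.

{(m, 18), (q, 18), (s, 18), (v, 18), (w, 18)}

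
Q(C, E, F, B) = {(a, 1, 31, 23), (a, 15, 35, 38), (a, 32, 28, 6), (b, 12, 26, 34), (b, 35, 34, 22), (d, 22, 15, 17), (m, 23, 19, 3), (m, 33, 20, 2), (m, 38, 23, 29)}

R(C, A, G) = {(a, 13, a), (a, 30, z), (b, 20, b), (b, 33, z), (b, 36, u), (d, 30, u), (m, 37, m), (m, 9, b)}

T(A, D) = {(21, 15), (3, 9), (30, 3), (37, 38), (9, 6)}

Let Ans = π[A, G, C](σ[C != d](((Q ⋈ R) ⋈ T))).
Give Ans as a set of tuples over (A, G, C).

Q ⋈ R (natural join on C): {(a, 1, 31, 23, 13, a), (a, 1, 31, 23, 30, z), (a, 15, 35, 38, 13, a), (a, 15, 35, 38, 30, z), (a, 32, 28, 6, 13, a), (a, 32, 28, 6, 30, z), (b, 12, 26, 34, 20, b), (b, 12, 26, 34, 33, z), (b, 12, 26, 34, 36, u), (b, 35, 34, 22, 20, b), (b, 35, 34, 22, 33, z), (b, 35, 34, 22, 36, u), (d, 22, 15, 17, 30, u), (m, 23, 19, 3, 37, m), (m, 23, 19, 3, 9, b), (m, 33, 20, 2, 37, m), (m, 33, 20, 2, 9, b), (m, 38, 23, 29, 37, m), (m, 38, 23, 29, 9, b)}
(Q ⋈ R) ⋈ T (natural join on A): {(a, 1, 31, 23, 30, z, 3), (a, 15, 35, 38, 30, z, 3), (a, 32, 28, 6, 30, z, 3), (d, 22, 15, 17, 30, u, 3), (m, 23, 19, 3, 37, m, 38), (m, 23, 19, 3, 9, b, 6), (m, 33, 20, 2, 37, m, 38), (m, 33, 20, 2, 9, b, 6), (m, 38, 23, 29, 37, m, 38), (m, 38, 23, 29, 9, b, 6)}
σ[C != d]: keep tuples satisfying C != d → {(a, 1, 31, 23, 30, z, 3), (a, 15, 35, 38, 30, z, 3), (a, 32, 28, 6, 30, z, 3), (m, 23, 19, 3, 37, m, 38), (m, 23, 19, 3, 9, b, 6), (m, 33, 20, 2, 37, m, 38), (m, 33, 20, 2, 9, b, 6), (m, 38, 23, 29, 37, m, 38), (m, 38, 23, 29, 9, b, 6)}
Projecting to A, G, C (6 duplicate(s) eliminated): {(30, z, a), (37, m, m), (9, b, m)}

{(30, z, a), (37, m, m), (9, b, m)}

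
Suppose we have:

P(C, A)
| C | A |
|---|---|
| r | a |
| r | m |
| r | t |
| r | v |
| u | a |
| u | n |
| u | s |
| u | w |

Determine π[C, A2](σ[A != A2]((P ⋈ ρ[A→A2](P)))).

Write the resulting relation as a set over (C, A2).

{(r, a), (r, m), (r, t), (r, v), (u, a), (u, n), (u, s), (u, w)}

ρ[A→A2]: schema becomes (C, A2); tuples unchanged.
P ⋈ ρ[A→A2](P) (natural join on C): {(r, a, a), (r, a, m), (r, a, t), (r, a, v), (r, m, a), (r, m, m), (r, m, t), (r, m, v), (r, t, a), (r, t, m), (r, t, t), (r, t, v), (r, v, a), (r, v, m), (r, v, t), (r, v, v), (u, a, a), (u, a, n), (u, a, s), (u, a, w), (u, n, a), (u, n, n), (u, n, s), (u, n, w), (u, s, a), (u, s, n), (u, s, s), (u, s, w), (u, w, a), (u, w, n), (u, w, s), (u, w, w)}
Apply σ_{A != A2}; surviving tuples: {(r, a, m), (r, a, t), (r, a, v), (r, m, a), (r, m, t), (r, m, v), (r, t, a), (r, t, m), (r, t, v), (r, v, a), (r, v, m), (r, v, t), (u, a, n), (u, a, s), (u, a, w), (u, n, a), (u, n, s), (u, n, w), (u, s, a), (u, s, n), (u, s, w), (u, w, a), (u, w, n), (u, w, s)}
π_{C, A2} gives {(r, a), (r, m), (r, t), (r, v), (u, a), (u, n), (u, s), (u, w)} (16 duplicate(s) eliminated).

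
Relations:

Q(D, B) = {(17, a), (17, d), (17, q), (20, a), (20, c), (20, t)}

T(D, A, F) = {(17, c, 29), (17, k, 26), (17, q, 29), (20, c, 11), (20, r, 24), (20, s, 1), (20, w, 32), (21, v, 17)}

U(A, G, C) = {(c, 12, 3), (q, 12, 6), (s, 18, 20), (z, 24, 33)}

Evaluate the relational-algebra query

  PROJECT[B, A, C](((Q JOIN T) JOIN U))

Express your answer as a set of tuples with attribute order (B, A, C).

{(a, c, 3), (a, q, 6), (a, s, 20), (c, c, 3), (c, s, 20), (d, c, 3), (d, q, 6), (q, c, 3), (q, q, 6), (t, c, 3), (t, s, 20)}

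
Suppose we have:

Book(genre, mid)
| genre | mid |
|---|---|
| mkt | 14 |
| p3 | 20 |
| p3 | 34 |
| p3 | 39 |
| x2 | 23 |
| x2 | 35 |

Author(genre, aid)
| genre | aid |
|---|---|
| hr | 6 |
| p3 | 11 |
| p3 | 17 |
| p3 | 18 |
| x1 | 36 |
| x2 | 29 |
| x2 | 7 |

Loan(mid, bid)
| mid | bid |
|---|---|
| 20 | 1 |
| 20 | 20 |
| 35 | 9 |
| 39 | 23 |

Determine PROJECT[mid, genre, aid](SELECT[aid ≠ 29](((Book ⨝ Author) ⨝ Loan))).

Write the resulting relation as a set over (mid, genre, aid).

{(20, p3, 11), (20, p3, 17), (20, p3, 18), (35, x2, 7), (39, p3, 11), (39, p3, 17), (39, p3, 18)}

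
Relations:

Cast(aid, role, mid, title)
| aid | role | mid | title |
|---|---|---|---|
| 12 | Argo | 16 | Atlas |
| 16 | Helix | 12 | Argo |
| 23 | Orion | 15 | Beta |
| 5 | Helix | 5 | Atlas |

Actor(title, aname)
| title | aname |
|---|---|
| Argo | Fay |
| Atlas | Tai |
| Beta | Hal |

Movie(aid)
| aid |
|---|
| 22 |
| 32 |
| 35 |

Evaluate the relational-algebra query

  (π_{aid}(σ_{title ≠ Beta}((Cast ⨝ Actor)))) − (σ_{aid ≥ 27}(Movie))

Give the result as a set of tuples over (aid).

{12, 16, 5}

Cast ⋈ Actor (natural join on title): {(12, Argo, 16, Atlas, Tai), (16, Helix, 12, Argo, Fay), (23, Orion, 15, Beta, Hal), (5, Helix, 5, Atlas, Tai)}
Selection title ≠ Beta: {(12, Argo, 16, Atlas, Tai), (16, Helix, 12, Argo, Fay), (5, Helix, 5, Atlas, Tai)}
Projecting to aid: {12, 16, 5}
Selection aid ≥ 27: {32, 35}
Taking the difference: {12, 16, 5}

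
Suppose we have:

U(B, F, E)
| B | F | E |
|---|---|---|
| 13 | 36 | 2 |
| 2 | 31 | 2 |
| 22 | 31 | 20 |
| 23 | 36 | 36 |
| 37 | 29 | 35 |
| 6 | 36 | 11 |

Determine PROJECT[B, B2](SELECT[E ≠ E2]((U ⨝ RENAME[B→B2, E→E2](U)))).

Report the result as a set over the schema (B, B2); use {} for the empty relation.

ρ[B→B2, E→E2]: schema becomes (B2, F, E2); tuples unchanged.
U ⋈ RENAME[B→B2, E→E2](U) (natural join on F): {(13, 36, 2, 13, 2), (13, 36, 2, 23, 36), (13, 36, 2, 6, 11), (2, 31, 2, 2, 2), (2, 31, 2, 22, 20), (22, 31, 20, 2, 2), (22, 31, 20, 22, 20), (23, 36, 36, 13, 2), (23, 36, 36, 23, 36), (23, 36, 36, 6, 11), (37, 29, 35, 37, 35), (6, 36, 11, 13, 2), (6, 36, 11, 23, 36), (6, 36, 11, 6, 11)}
Apply σ_{E ≠ E2}; surviving tuples: {(13, 36, 2, 23, 36), (13, 36, 2, 6, 11), (2, 31, 2, 22, 20), (22, 31, 20, 2, 2), (23, 36, 36, 13, 2), (23, 36, 36, 6, 11), (6, 36, 11, 13, 2), (6, 36, 11, 23, 36)}
Projecting to B, B2: {(13, 23), (13, 6), (2, 22), (22, 2), (23, 13), (23, 6), (6, 13), (6, 23)}

{(13, 23), (13, 6), (2, 22), (22, 2), (23, 13), (23, 6), (6, 13), (6, 23)}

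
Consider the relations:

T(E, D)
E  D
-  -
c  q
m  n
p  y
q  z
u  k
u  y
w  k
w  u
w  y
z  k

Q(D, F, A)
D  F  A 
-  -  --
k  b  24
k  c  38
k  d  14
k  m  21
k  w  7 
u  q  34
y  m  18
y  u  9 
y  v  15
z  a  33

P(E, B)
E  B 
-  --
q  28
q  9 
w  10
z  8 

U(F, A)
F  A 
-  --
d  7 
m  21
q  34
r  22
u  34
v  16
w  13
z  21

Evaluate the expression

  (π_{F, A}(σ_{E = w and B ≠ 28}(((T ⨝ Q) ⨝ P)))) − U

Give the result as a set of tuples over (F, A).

{(b, 24), (c, 38), (d, 14), (m, 18), (u, 9), (v, 15), (w, 7)}

Joining T and Q on D yields {(p, y, m, 18), (p, y, u, 9), (p, y, v, 15), (q, z, a, 33), (u, k, b, 24), (u, k, c, 38), (u, k, d, 14), (u, k, m, 21), (u, k, w, 7), (u, y, m, 18), (u, y, u, 9), (u, y, v, 15), (w, k, b, 24), (w, k, c, 38), (w, k, d, 14), (w, k, m, 21), (w, k, w, 7), (w, u, q, 34), (w, y, m, 18), (w, y, u, 9), (w, y, v, 15), (z, k, b, 24), (z, k, c, 38), (z, k, d, 14), (z, k, m, 21), (z, k, w, 7)}.
Joining (T ⨝ Q) and P on E yields {(q, z, a, 33, 28), (q, z, a, 33, 9), (w, k, b, 24, 10), (w, k, c, 38, 10), (w, k, d, 14, 10), (w, k, m, 21, 10), (w, k, w, 7, 10), (w, u, q, 34, 10), (w, y, m, 18, 10), (w, y, u, 9, 10), (w, y, v, 15, 10), (z, k, b, 24, 8), (z, k, c, 38, 8), (z, k, d, 14, 8), (z, k, m, 21, 8), (z, k, w, 7, 8)}.
σ[E = w and B ≠ 28]: keep tuples satisfying E = w and B ≠ 28 → {(w, k, b, 24, 10), (w, k, c, 38, 10), (w, k, d, 14, 10), (w, k, m, 21, 10), (w, k, w, 7, 10), (w, u, q, 34, 10), (w, y, m, 18, 10), (w, y, u, 9, 10), (w, y, v, 15, 10)}
Keep only column(s) F, A: {(b, 24), (c, 38), (d, 14), (m, 18), (m, 21), (q, 34), (u, 9), (v, 15), (w, 7)}
Taking the difference: {(b, 24), (c, 38), (d, 14), (m, 18), (u, 9), (v, 15), (w, 7)}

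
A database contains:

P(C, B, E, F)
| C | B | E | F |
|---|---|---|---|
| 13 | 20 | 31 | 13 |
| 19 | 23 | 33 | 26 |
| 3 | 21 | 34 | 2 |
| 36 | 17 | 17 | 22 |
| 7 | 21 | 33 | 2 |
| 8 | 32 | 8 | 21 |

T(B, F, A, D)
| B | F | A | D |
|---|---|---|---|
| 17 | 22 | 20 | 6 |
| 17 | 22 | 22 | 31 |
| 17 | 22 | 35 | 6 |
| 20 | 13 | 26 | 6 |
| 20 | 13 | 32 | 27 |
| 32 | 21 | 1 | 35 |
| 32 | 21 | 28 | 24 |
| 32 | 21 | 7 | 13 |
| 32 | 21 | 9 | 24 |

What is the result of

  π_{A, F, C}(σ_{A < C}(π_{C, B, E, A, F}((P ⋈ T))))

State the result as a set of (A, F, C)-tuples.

{(1, 21, 8), (20, 22, 36), (22, 22, 36), (35, 22, 36), (7, 21, 8)}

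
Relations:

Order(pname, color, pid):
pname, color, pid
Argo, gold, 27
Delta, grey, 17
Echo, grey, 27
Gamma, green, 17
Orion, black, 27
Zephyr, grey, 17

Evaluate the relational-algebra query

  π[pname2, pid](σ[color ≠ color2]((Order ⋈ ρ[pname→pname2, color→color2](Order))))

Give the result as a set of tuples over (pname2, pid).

{(Argo, 27), (Delta, 17), (Echo, 27), (Gamma, 17), (Orion, 27), (Zephyr, 17)}

ρ[pname→pname2, color→color2]: schema becomes (pname2, color2, pid); tuples unchanged.
Natural join on pid: {(Argo, gold, 27, Argo, gold), (Argo, gold, 27, Echo, grey), (Argo, gold, 27, Orion, black), (Delta, grey, 17, Delta, grey), (Delta, grey, 17, Gamma, green), (Delta, grey, 17, Zephyr, grey), (Echo, grey, 27, Argo, gold), (Echo, grey, 27, Echo, grey), (Echo, grey, 27, Orion, black), (Gamma, green, 17, Delta, grey), (Gamma, green, 17, Gamma, green), (Gamma, green, 17, Zephyr, grey), (Orion, black, 27, Argo, gold), (Orion, black, 27, Echo, grey), (Orion, black, 27, Orion, black), (Zephyr, grey, 17, Delta, grey), (Zephyr, grey, 17, Gamma, green), (Zephyr, grey, 17, Zephyr, grey)}
Selection color ≠ color2: {(Argo, gold, 27, Echo, grey), (Argo, gold, 27, Orion, black), (Delta, grey, 17, Gamma, green), (Echo, grey, 27, Argo, gold), (Echo, grey, 27, Orion, black), (Gamma, green, 17, Delta, grey), (Gamma, green, 17, Zephyr, grey), (Orion, black, 27, Argo, gold), (Orion, black, 27, Echo, grey), (Zephyr, grey, 17, Gamma, green)}
π_{pname2, pid} gives {(Argo, 27), (Delta, 17), (Echo, 27), (Gamma, 17), (Orion, 27), (Zephyr, 17)} (4 duplicate(s) eliminated).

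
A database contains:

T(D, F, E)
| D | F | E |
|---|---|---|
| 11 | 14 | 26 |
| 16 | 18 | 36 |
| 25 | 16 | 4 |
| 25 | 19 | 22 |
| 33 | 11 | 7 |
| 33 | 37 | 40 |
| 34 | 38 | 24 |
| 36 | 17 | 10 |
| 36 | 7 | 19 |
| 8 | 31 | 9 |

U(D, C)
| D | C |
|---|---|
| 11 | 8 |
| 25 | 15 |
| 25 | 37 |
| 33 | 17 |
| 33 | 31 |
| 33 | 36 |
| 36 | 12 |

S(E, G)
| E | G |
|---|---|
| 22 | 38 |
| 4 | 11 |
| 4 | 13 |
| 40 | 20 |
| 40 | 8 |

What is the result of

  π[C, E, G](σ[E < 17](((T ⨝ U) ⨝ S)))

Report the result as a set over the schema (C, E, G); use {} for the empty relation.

Natural join on D: {(11, 14, 26, 8), (25, 16, 4, 15), (25, 16, 4, 37), (25, 19, 22, 15), (25, 19, 22, 37), (33, 11, 7, 17), (33, 11, 7, 31), (33, 11, 7, 36), (33, 37, 40, 17), (33, 37, 40, 31), (33, 37, 40, 36), (36, 17, 10, 12), (36, 7, 19, 12)}
Natural join on E: {(25, 16, 4, 15, 11), (25, 16, 4, 15, 13), (25, 16, 4, 37, 11), (25, 16, 4, 37, 13), (25, 19, 22, 15, 38), (25, 19, 22, 37, 38), (33, 37, 40, 17, 20), (33, 37, 40, 17, 8), (33, 37, 40, 31, 20), (33, 37, 40, 31, 8), (33, 37, 40, 36, 20), (33, 37, 40, 36, 8)}
Selection E < 17: {(25, 16, 4, 15, 11), (25, 16, 4, 15, 13), (25, 16, 4, 37, 11), (25, 16, 4, 37, 13)}
Projecting to C, E, G: {(15, 4, 11), (15, 4, 13), (37, 4, 11), (37, 4, 13)}

{(15, 4, 11), (15, 4, 13), (37, 4, 11), (37, 4, 13)}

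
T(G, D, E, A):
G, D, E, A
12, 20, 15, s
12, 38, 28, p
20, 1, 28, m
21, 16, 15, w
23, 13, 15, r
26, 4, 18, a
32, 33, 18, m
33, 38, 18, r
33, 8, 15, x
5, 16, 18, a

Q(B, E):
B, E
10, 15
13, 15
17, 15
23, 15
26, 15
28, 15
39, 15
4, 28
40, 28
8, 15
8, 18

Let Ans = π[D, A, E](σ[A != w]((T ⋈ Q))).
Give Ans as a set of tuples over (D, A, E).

Joining T and Q on E yields {(12, 20, 15, s, 10), (12, 20, 15, s, 13), (12, 20, 15, s, 17), (12, 20, 15, s, 23), (12, 20, 15, s, 26), (12, 20, 15, s, 28), (12, 20, 15, s, 39), (12, 20, 15, s, 8), (12, 38, 28, p, 4), (12, 38, 28, p, 40), (20, 1, 28, m, 4), (20, 1, 28, m, 40), (21, 16, 15, w, 10), (21, 16, 15, w, 13), (21, 16, 15, w, 17), (21, 16, 15, w, 23), (21, 16, 15, w, 26), (21, 16, 15, w, 28), (21, 16, 15, w, 39), (21, 16, 15, w, 8), (23, 13, 15, r, 10), (23, 13, 15, r, 13), (23, 13, 15, r, 17), (23, 13, 15, r, 23), (23, 13, 15, r, 26), (23, 13, 15, r, 28), (23, 13, 15, r, 39), (23, 13, 15, r, 8), (26, 4, 18, a, 8), (32, 33, 18, m, 8), (33, 38, 18, r, 8), (33, 8, 15, x, 10), (33, 8, 15, x, 13), (33, 8, 15, x, 17), (33, 8, 15, x, 23), (33, 8, 15, x, 26), (33, 8, 15, x, 28), (33, 8, 15, x, 39), (33, 8, 15, x, 8), (5, 16, 18, a, 8)}.
Selection A != w: {(12, 20, 15, s, 10), (12, 20, 15, s, 13), (12, 20, 15, s, 17), (12, 20, 15, s, 23), (12, 20, 15, s, 26), (12, 20, 15, s, 28), (12, 20, 15, s, 39), (12, 20, 15, s, 8), (12, 38, 28, p, 4), (12, 38, 28, p, 40), (20, 1, 28, m, 4), (20, 1, 28, m, 40), (23, 13, 15, r, 10), (23, 13, 15, r, 13), (23, 13, 15, r, 17), (23, 13, 15, r, 23), (23, 13, 15, r, 26), (23, 13, 15, r, 28), (23, 13, 15, r, 39), (23, 13, 15, r, 8), (26, 4, 18, a, 8), (32, 33, 18, m, 8), (33, 38, 18, r, 8), (33, 8, 15, x, 10), (33, 8, 15, x, 13), (33, 8, 15, x, 17), (33, 8, 15, x, 23), (33, 8, 15, x, 26), (33, 8, 15, x, 28), (33, 8, 15, x, 39), (33, 8, 15, x, 8), (5, 16, 18, a, 8)}
π_{D, A, E} gives {(1, m, 28), (13, r, 15), (16, a, 18), (20, s, 15), (33, m, 18), (38, p, 28), (38, r, 18), (4, a, 18), (8, x, 15)} (23 duplicate(s) eliminated).

{(1, m, 28), (13, r, 15), (16, a, 18), (20, s, 15), (33, m, 18), (38, p, 28), (38, r, 18), (4, a, 18), (8, x, 15)}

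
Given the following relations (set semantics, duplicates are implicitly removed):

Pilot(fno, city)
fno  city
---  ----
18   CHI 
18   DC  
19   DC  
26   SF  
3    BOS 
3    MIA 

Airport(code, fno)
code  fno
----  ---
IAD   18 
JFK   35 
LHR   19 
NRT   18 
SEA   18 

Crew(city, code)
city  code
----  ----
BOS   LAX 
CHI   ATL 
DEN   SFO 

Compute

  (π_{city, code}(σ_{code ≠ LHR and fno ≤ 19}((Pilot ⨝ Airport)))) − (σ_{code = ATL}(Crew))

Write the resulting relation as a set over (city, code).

{(CHI, IAD), (CHI, NRT), (CHI, SEA), (DC, IAD), (DC, NRT), (DC, SEA)}

Natural join on fno: {(18, CHI, IAD), (18, CHI, NRT), (18, CHI, SEA), (18, DC, IAD), (18, DC, NRT), (18, DC, SEA), (19, DC, LHR)}
Filtering on code ≠ LHR and fno ≤ 19 leaves {(18, CHI, IAD), (18, CHI, NRT), (18, CHI, SEA), (18, DC, IAD), (18, DC, NRT), (18, DC, SEA)}.
Projecting to city, code: {(CHI, IAD), (CHI, NRT), (CHI, SEA), (DC, IAD), (DC, NRT), (DC, SEA)}
Filtering on code = ATL leaves {(CHI, ATL)}.
Taking the difference: {(CHI, IAD), (CHI, NRT), (CHI, SEA), (DC, IAD), (DC, NRT), (DC, SEA)}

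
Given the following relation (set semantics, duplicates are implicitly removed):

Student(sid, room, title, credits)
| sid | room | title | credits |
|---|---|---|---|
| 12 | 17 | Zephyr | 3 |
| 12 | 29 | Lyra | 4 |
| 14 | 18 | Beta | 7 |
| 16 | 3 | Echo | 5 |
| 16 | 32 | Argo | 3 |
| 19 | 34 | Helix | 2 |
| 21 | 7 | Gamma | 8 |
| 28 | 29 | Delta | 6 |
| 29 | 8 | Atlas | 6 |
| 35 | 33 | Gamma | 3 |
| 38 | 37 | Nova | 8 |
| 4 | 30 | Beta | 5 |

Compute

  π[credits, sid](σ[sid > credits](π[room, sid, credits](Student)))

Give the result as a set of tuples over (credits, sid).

Projecting to room, sid, credits: {(17, 12, 3), (18, 14, 7), (29, 12, 4), (29, 28, 6), (3, 16, 5), (30, 4, 5), (32, 16, 3), (33, 35, 3), (34, 19, 2), (37, 38, 8), (7, 21, 8), (8, 29, 6)}
Filtering on sid > credits leaves {(17, 12, 3), (18, 14, 7), (29, 12, 4), (29, 28, 6), (3, 16, 5), (32, 16, 3), (33, 35, 3), (34, 19, 2), (37, 38, 8), (7, 21, 8), (8, 29, 6)}.
Projecting to credits, sid: {(2, 19), (3, 12), (3, 16), (3, 35), (4, 12), (5, 16), (6, 28), (6, 29), (7, 14), (8, 21), (8, 38)}

{(2, 19), (3, 12), (3, 16), (3, 35), (4, 12), (5, 16), (6, 28), (6, 29), (7, 14), (8, 21), (8, 38)}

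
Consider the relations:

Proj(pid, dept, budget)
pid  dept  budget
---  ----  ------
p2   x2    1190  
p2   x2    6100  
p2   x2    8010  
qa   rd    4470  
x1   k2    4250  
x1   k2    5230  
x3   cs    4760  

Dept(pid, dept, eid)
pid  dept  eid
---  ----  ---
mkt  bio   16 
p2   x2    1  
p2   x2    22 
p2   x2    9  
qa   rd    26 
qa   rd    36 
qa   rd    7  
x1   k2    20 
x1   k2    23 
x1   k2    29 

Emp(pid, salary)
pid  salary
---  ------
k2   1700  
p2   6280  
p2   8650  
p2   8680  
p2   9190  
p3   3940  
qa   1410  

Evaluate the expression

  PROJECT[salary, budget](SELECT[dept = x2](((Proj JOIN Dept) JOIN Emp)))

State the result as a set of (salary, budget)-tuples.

{(6280, 1190), (6280, 6100), (6280, 8010), (8650, 1190), (8650, 6100), (8650, 8010), (8680, 1190), (8680, 6100), (8680, 8010), (9190, 1190), (9190, 6100), (9190, 8010)}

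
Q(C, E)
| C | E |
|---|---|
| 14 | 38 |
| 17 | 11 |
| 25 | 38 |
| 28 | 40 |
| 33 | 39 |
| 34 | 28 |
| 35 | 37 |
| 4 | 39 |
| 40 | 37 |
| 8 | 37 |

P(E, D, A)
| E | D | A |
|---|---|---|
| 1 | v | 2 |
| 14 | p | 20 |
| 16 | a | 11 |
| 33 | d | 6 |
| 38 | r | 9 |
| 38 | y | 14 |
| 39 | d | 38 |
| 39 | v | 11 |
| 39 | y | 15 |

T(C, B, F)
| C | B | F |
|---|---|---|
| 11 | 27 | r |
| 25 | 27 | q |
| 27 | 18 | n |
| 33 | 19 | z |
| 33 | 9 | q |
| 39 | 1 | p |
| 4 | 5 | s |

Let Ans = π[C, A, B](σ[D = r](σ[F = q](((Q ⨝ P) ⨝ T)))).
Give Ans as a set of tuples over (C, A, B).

{(25, 9, 27)}

Natural join on E: {(14, 38, r, 9), (14, 38, y, 14), (25, 38, r, 9), (25, 38, y, 14), (33, 39, d, 38), (33, 39, v, 11), (33, 39, y, 15), (4, 39, d, 38), (4, 39, v, 11), (4, 39, y, 15)}
Natural join on C: {(25, 38, r, 9, 27, q), (25, 38, y, 14, 27, q), (33, 39, d, 38, 19, z), (33, 39, d, 38, 9, q), (33, 39, v, 11, 19, z), (33, 39, v, 11, 9, q), (33, 39, y, 15, 19, z), (33, 39, y, 15, 9, q), (4, 39, d, 38, 5, s), (4, 39, v, 11, 5, s), (4, 39, y, 15, 5, s)}
Selection F = q: {(25, 38, r, 9, 27, q), (25, 38, y, 14, 27, q), (33, 39, d, 38, 9, q), (33, 39, v, 11, 9, q), (33, 39, y, 15, 9, q)}
Selection D = r: {(25, 38, r, 9, 27, q)}
Keep only column(s) C, A, B: {(25, 9, 27)}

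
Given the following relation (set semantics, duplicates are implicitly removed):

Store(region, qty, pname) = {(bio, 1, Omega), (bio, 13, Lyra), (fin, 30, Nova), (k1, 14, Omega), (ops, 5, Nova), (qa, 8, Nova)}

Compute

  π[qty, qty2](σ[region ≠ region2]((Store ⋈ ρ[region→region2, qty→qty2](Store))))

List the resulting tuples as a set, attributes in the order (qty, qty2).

{(1, 14), (14, 1), (30, 5), (30, 8), (5, 30), (5, 8), (8, 30), (8, 5)}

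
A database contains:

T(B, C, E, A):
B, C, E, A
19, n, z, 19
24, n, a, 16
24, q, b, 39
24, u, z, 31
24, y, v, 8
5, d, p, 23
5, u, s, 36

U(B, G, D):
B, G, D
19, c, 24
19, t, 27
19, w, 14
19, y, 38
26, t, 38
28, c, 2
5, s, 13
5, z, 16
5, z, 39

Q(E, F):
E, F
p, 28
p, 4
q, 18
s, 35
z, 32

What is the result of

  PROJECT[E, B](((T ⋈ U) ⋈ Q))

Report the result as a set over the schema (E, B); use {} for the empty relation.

T ⋈ U (natural join on B): {(19, n, z, 19, c, 24), (19, n, z, 19, t, 27), (19, n, z, 19, w, 14), (19, n, z, 19, y, 38), (5, d, p, 23, s, 13), (5, d, p, 23, z, 16), (5, d, p, 23, z, 39), (5, u, s, 36, s, 13), (5, u, s, 36, z, 16), (5, u, s, 36, z, 39)}
(T ⋈ U) ⋈ Q (natural join on E): {(19, n, z, 19, c, 24, 32), (19, n, z, 19, t, 27, 32), (19, n, z, 19, w, 14, 32), (19, n, z, 19, y, 38, 32), (5, d, p, 23, s, 13, 28), (5, d, p, 23, s, 13, 4), (5, d, p, 23, z, 16, 28), (5, d, p, 23, z, 16, 4), (5, d, p, 23, z, 39, 28), (5, d, p, 23, z, 39, 4), (5, u, s, 36, s, 13, 35), (5, u, s, 36, z, 16, 35), (5, u, s, 36, z, 39, 35)}
Keep only column(s) E, B (10 duplicate(s) eliminated): {(p, 5), (s, 5), (z, 19)}

{(p, 5), (s, 5), (z, 19)}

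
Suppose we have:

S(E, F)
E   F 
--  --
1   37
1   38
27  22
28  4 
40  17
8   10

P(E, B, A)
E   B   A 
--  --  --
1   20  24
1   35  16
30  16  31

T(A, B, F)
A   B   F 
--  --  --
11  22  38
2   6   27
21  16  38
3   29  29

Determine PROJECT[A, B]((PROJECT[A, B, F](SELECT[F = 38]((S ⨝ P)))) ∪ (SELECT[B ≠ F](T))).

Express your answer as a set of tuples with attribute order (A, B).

Natural join on E: {(1, 37, 20, 24), (1, 37, 35, 16), (1, 38, 20, 24), (1, 38, 35, 16)}
Selection F = 38: {(1, 38, 20, 24), (1, 38, 35, 16)}
π_{A, B, F} gives {(16, 35, 38), (24, 20, 38)}.
Selection B ≠ F: {(11, 22, 38), (2, 6, 27), (21, 16, 38)}
Taking the union: {(11, 22, 38), (16, 35, 38), (2, 6, 27), (21, 16, 38), (24, 20, 38)}
π_{A, B} gives {(11, 22), (16, 35), (2, 6), (21, 16), (24, 20)}.

{(11, 22), (16, 35), (2, 6), (21, 16), (24, 20)}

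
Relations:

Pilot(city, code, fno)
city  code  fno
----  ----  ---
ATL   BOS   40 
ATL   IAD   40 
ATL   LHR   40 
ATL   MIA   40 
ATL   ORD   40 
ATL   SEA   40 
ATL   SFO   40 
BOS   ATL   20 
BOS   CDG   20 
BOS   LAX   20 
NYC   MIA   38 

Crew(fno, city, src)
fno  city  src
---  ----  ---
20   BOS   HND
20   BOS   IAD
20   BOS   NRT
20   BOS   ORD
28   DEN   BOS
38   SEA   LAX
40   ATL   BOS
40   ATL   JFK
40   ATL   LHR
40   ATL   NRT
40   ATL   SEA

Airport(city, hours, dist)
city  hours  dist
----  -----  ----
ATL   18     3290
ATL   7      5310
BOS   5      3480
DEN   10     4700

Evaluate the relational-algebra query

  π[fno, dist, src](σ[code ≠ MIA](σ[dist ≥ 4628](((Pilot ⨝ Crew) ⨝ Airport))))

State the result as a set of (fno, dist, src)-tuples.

{(40, 5310, BOS), (40, 5310, JFK), (40, 5310, LHR), (40, 5310, NRT), (40, 5310, SEA)}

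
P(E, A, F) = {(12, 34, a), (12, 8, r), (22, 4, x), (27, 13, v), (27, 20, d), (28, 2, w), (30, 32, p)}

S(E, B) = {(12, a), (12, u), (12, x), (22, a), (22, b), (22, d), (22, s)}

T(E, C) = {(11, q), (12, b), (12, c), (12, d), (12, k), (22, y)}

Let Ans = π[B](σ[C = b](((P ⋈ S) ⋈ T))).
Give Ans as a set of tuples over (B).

{a, u, x}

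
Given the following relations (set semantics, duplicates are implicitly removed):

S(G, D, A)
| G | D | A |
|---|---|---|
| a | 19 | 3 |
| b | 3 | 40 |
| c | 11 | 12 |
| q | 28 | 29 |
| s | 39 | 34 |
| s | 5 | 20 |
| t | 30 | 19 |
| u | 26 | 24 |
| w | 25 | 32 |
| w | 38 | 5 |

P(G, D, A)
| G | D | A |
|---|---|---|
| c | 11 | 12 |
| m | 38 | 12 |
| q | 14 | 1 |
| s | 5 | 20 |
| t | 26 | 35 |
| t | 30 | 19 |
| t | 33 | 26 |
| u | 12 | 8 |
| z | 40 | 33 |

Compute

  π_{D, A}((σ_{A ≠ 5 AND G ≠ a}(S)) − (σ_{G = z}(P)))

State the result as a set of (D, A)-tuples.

Filtering on A ≠ 5 AND G ≠ a leaves {(b, 3, 40), (c, 11, 12), (q, 28, 29), (s, 39, 34), (s, 5, 20), (t, 30, 19), (u, 26, 24), (w, 25, 32)}.
Filtering on G = z leaves {(z, 40, 33)}.
Taking the difference: {(b, 3, 40), (c, 11, 12), (q, 28, 29), (s, 39, 34), (s, 5, 20), (t, 30, 19), (u, 26, 24), (w, 25, 32)}
Projecting to D, A: {(11, 12), (25, 32), (26, 24), (28, 29), (3, 40), (30, 19), (39, 34), (5, 20)}

{(11, 12), (25, 32), (26, 24), (28, 29), (3, 40), (30, 19), (39, 34), (5, 20)}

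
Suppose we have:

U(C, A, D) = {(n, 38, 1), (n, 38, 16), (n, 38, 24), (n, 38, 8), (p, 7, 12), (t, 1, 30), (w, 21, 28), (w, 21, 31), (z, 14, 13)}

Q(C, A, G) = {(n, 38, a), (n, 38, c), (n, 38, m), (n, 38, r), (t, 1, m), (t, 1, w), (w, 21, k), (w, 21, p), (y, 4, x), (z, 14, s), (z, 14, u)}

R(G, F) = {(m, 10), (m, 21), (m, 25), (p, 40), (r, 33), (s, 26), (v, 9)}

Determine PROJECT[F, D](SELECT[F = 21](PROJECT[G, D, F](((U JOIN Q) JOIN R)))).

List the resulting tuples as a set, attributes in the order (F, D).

Joining U and Q on C, A yields {(n, 38, 1, a), (n, 38, 1, c), (n, 38, 1, m), (n, 38, 1, r), (n, 38, 16, a), (n, 38, 16, c), (n, 38, 16, m), (n, 38, 16, r), (n, 38, 24, a), (n, 38, 24, c), (n, 38, 24, m), (n, 38, 24, r), (n, 38, 8, a), (n, 38, 8, c), (n, 38, 8, m), (n, 38, 8, r), (t, 1, 30, m), (t, 1, 30, w), (w, 21, 28, k), (w, 21, 28, p), (w, 21, 31, k), (w, 21, 31, p), (z, 14, 13, s), (z, 14, 13, u)}.
Joining (U JOIN Q) and R on G yields {(n, 38, 1, m, 10), (n, 38, 1, m, 21), (n, 38, 1, m, 25), (n, 38, 1, r, 33), (n, 38, 16, m, 10), (n, 38, 16, m, 21), (n, 38, 16, m, 25), (n, 38, 16, r, 33), (n, 38, 24, m, 10), (n, 38, 24, m, 21), (n, 38, 24, m, 25), (n, 38, 24, r, 33), (n, 38, 8, m, 10), (n, 38, 8, m, 21), (n, 38, 8, m, 25), (n, 38, 8, r, 33), (t, 1, 30, m, 10), (t, 1, 30, m, 21), (t, 1, 30, m, 25), (w, 21, 28, p, 40), (w, 21, 31, p, 40), (z, 14, 13, s, 26)}.
π[G, D, F]: project onto (G, D, F) → {(m, 1, 10), (m, 1, 21), (m, 1, 25), (m, 16, 10), (m, 16, 21), (m, 16, 25), (m, 24, 10), (m, 24, 21), (m, 24, 25), (m, 30, 10), (m, 30, 21), (m, 30, 25), (m, 8, 10), (m, 8, 21), (m, 8, 25), (p, 28, 40), (p, 31, 40), (r, 1, 33), (r, 16, 33), (r, 24, 33), (r, 8, 33), (s, 13, 26)}
Selection F = 21: {(m, 1, 21), (m, 16, 21), (m, 24, 21), (m, 30, 21), (m, 8, 21)}
π[F, D]: project onto (F, D) → {(21, 1), (21, 16), (21, 24), (21, 30), (21, 8)}

{(21, 1), (21, 16), (21, 24), (21, 30), (21, 8)}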